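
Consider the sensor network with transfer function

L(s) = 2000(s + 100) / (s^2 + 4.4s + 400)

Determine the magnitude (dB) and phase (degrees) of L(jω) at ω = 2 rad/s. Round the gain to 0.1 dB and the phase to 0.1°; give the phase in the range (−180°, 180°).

At s = jω = j2:
zero (s+100): 100 + j2 → |·| = √(100²+2²) = √10004 ≈ 100.02, ∠ = arctan(2/100) ≈ 1.15°
quadratic: (j2)² + 4.4·j2 + 400 = 396 + j8.8 → |·| ≈ 396.1, ∠ ≈ 1.27°
|L| = 2000 · 100.02 / 396.1 ≈ 505.02
Gain = 20 log₁₀(505.02) ≈ 54.07 dB
∠L = 1.15° − 1.27° = -0.12°

54.1 dB, -0.1°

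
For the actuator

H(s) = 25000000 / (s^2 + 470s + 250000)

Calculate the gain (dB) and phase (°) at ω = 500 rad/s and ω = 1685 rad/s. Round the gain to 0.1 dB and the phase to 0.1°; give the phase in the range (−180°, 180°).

At s = jω = j500:
quadratic: (j500)² + 470·j500 + 250000 = 0 + j235000 → |·| ≈ 2.35e+05, ∠ ≈ 90.00°
|H| = 25000000 / 2.35e+05 ≈ 106.38
Gain = 20 log₁₀(106.38) ≈ 40.54 dB
∠H = 0.00° − 90.00° = -90.00°

At s = jω = j1685:
quadratic: (j1685)² + 470·j1685 + 250000 = -2589225 + j791950 → |·| ≈ 2.7076e+06, ∠ ≈ 162.99°
|H| = 25000000 / 2.7076e+06 ≈ 9.2333
Gain = 20 log₁₀(9.2333) ≈ 19.31 dB
∠H = 0.00° − 162.99° = -162.99°

ω = 500: 40.5 dB, -90.0°; ω = 1685: 19.3 dB, -163.0°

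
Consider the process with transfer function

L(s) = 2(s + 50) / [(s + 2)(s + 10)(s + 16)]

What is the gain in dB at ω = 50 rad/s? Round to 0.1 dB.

-59.5 dB

At s = jω = j50:
zero (s+50): 50 + j50 → |·| = √(50²+50²) = √5000 ≈ 70.711, ∠ = arctan(50/50) ≈ 45.00°
pole (s+2): 2 + j50 → |·| = √(2²+50²) = √2504 ≈ 50.04, ∠ = arctan(50/2) ≈ 87.71°
pole (s+10): 10 + j50 → |·| = √(10²+50²) = √2600 ≈ 50.99, ∠ = arctan(50/10) ≈ 78.69°
pole (s+16): 16 + j50 → |·| = √(16²+50²) = √2756 ≈ 52.498, ∠ = arctan(50/16) ≈ 72.26°
|L| = 2 · 70.711 / 1.3395e+05 ≈ 0.0010558
Gain = 20 log₁₀(0.0010558) ≈ -59.53 dB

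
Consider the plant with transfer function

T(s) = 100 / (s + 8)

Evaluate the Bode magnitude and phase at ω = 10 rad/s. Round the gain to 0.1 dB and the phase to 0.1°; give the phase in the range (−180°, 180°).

17.9 dB, -51.3°

Substitute s = j10:
Numerator: 100 = 100 + j0
Denominator: (j10) + 8 = 8 + j10
|N| = √(100² + 0²) ≈ 100, ∠N ≈ 0.00°
|D| = √(8² + 10²) ≈ 12.806, ∠D ≈ 51.34°
|T| = 100 / 12.806 ≈ 7.8088
Gain = 20 log₁₀(7.8088) ≈ 17.85 dB
∠T = 0.00° − 51.34° = -51.34°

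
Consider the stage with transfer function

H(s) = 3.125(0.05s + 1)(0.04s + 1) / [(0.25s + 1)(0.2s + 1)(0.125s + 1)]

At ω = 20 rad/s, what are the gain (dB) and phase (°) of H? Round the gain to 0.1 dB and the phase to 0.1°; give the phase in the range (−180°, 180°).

At ω = 20 rad/s:
zero (1 + j20·0.05) = 1 + j1 → |·| ≈ 1.4142, ∠ ≈ 45.00°
zero (1 + j20·0.04) = 1 + j0.8 → |·| ≈ 1.2806, ∠ ≈ 38.66°
pole (1 + j20·0.25) = 1 + j5 → |·| ≈ 5.099, ∠ ≈ 78.69°
pole (1 + j20·0.2) = 1 + j4 → |·| ≈ 4.1231, ∠ ≈ 75.96°
pole (1 + j20·0.125) = 1 + j2.5 → |·| ≈ 2.6926, ∠ ≈ 68.20°
|H| = 3.125 · 1.4142 · 1.2806 / (5.099 · 4.1231 · 2.6926) ≈ 0.099976
Gain = 20 log₁₀(0.099976) ≈ -20.00 dB
∠H = (45.00° + 38.66°) − (78.69° + 75.96° + 68.20°) = -139.19°

-20.0 dB, -139.2°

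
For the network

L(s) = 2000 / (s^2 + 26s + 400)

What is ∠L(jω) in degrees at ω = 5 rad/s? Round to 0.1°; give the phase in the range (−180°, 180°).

-19.1°

At s = jω = j5:
quadratic: (j5)² + 26·j5 + 400 = 375 + j130 → |·| ≈ 396.89, ∠ ≈ 19.12°
∠L = 0.00° − 19.12° = -19.12°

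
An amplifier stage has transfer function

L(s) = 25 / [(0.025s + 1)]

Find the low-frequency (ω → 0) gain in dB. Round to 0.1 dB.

L(0) = 25 · 1 / 1 = 25
20 log₁₀(25) ≈ 27.96 dB

28.0 dB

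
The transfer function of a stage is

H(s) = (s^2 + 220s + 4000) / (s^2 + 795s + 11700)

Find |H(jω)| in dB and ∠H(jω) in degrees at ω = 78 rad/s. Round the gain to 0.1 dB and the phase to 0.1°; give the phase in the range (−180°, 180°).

Substitute s = j78:
Numerator: (j78)^2 + 220(j78) + 4000 = -2084 + j17160
Denominator: (j78)^2 + 795(j78) + 11700 = 5616 + j62010
|N| = √(2084² + 17160²) ≈ 17286, ∠N ≈ 96.92°
|D| = √(5616² + 62010²) ≈ 62264, ∠D ≈ 84.83°
|H| = 17286 / 62264 ≈ 0.27762
Gain = 20 log₁₀(0.27762) ≈ -11.13 dB
∠H = 96.92° − 84.83° = 12.09°

-11.1 dB, 12.1°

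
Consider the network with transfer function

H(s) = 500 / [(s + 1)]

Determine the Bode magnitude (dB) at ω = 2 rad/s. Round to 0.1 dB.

47.0 dB

At ω = 2 rad/s:
pole (1 + j2·1) = 1 + j2 → |·| ≈ 2.2361, ∠ ≈ 63.43°
|H| = 500 · 1 / (2.2361) ≈ 223.6
Gain = 20 log₁₀(223.6) ≈ 46.99 dB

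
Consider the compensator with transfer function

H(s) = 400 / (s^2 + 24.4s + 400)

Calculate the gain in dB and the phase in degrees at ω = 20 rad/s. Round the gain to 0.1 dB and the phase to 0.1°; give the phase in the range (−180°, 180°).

-1.7 dB, -90.0°

At s = jω = j20:
quadratic: (j20)² + 24.4·j20 + 400 = 0 + j488 → |·| ≈ 488, ∠ ≈ 90.00°
|H| = 400 / 488 ≈ 0.81967
Gain = 20 log₁₀(0.81967) ≈ -1.73 dB
∠H = 0.00° − 90.00° = -90.00°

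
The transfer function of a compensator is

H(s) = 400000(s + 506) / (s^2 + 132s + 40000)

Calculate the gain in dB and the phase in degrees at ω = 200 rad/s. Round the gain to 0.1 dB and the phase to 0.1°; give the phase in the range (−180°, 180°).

78.3 dB, -68.4°

At s = jω = j200:
zero (s+506): 506 + j200 → |·| = √(506²+200²) = √296036 ≈ 544.09, ∠ = arctan(200/506) ≈ 21.57°
quadratic: (j200)² + 132·j200 + 40000 = 0 + j26400 → |·| ≈ 26400, ∠ ≈ 90.00°
|H| = 400000 · 544.09 / 26400 ≈ 8243.8
Gain = 20 log₁₀(8243.8) ≈ 78.32 dB
∠H = 21.57° − 90.00° = -68.43°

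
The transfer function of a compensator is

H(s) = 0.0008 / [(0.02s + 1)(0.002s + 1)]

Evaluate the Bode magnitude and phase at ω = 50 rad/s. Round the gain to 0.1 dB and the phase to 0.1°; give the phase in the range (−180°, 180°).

-65.0 dB, -50.7°

At ω = 50 rad/s:
pole (1 + j50·0.02) = 1 + j1 → |·| ≈ 1.4142, ∠ ≈ 45.00°
pole (1 + j50·0.002) = 1 + j0.1 → |·| ≈ 1.005, ∠ ≈ 5.71°
|H| = 0.0008 · 1 / (1.4142 · 1.005) ≈ 0.00056288
Gain = 20 log₁₀(0.00056288) ≈ -64.99 dB
∠H = (0°) − (45.00° + 5.71°) = -50.71°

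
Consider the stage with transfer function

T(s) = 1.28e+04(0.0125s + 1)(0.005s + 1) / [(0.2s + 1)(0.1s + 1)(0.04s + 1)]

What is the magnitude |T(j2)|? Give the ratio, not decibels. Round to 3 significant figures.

At ω = 2 rad/s:
zero (1 + j2·0.0125) = 1 + j0.025 → |·| ≈ 1.0003, ∠ ≈ 1.43°
zero (1 + j2·0.005) = 1 + j0.01 → |·| ≈ 1, ∠ ≈ 0.57°
pole (1 + j2·0.2) = 1 + j0.4 → |·| ≈ 1.077, ∠ ≈ 21.80°
pole (1 + j2·0.1) = 1 + j0.2 → |·| ≈ 1.0198, ∠ ≈ 11.31°
pole (1 + j2·0.04) = 1 + j0.08 → |·| ≈ 1.0032, ∠ ≈ 4.57°
|T| = 1.28e+04 · 1.0003 · 1 / (1.077 · 1.0198 · 1.0032) ≈ 11620

1.16e+04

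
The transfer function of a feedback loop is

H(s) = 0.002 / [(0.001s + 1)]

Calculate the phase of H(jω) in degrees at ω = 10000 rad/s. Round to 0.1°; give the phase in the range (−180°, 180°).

-84.3°

At ω = 10000 rad/s:
pole (1 + j10000·0.001) = 1 + j10 → |·| ≈ 10.05, ∠ ≈ 84.29°
∠H = (0°) − (84.29°) = -84.29°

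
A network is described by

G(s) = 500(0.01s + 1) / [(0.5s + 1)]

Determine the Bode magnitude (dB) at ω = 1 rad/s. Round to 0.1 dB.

53.0 dB

At ω = 1 rad/s:
zero (1 + j1·0.01) = 1 + j0.01 → |·| ≈ 1, ∠ ≈ 0.57°
pole (1 + j1·0.5) = 1 + j0.5 → |·| ≈ 1.118, ∠ ≈ 26.57°
|G| = 500 · 1 / (1.118) ≈ 447.23
Gain = 20 log₁₀(447.23) ≈ 53.01 dB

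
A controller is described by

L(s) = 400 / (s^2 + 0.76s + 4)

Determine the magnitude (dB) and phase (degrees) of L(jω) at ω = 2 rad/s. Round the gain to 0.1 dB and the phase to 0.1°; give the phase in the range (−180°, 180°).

48.4 dB, -90.0°

At s = jω = j2:
quadratic: (j2)² + 0.76·j2 + 4 = 0 + j1.52 → |·| ≈ 1.52, ∠ ≈ 90.00°
|L| = 400 / 1.52 ≈ 263.16
Gain = 20 log₁₀(263.16) ≈ 48.40 dB
∠L = 0.00° − 90.00° = -90.00°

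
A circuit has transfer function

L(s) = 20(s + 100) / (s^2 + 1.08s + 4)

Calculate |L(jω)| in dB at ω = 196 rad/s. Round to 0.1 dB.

At s = jω = j196:
zero (s+100): 100 + j196 → |·| = √(100²+196²) = √48416 ≈ 220.04, ∠ = arctan(196/100) ≈ 62.97°
quadratic: (j196)² + 1.08·j196 + 4 = -38412 + j211.68 → |·| ≈ 38413, ∠ ≈ 179.68°
|L| = 20 · 220.04 / 38413 ≈ 0.11457
Gain = 20 log₁₀(0.11457) ≈ -18.82 dB

-18.8 dB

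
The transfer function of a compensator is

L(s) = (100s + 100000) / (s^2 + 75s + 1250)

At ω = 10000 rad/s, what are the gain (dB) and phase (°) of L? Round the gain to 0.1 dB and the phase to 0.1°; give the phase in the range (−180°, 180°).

-40.0 dB, -95.3°

Substitute s = j10000:
Numerator: 100(j10000) + 100000 = 100000 + j1000000
Denominator: (j10000)^2 + 75(j10000) + 1250 = -99998750 + j750000
|N| = √(100000² + 1000000²) ≈ 1.005e+06, ∠N ≈ 84.29°
|D| = √(99998750² + 750000²) ≈ 1e+08, ∠D ≈ 179.57°
|L| = 1.005e+06 / 1e+08 ≈ 0.01005
Gain = 20 log₁₀(0.01005) ≈ -39.96 dB
∠L = 84.29° − 179.57° = -95.28°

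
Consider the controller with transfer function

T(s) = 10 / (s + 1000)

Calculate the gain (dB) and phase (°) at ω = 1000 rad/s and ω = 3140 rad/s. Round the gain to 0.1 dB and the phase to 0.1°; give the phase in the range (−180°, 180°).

ω = 1000: -43.0 dB, -45.0°; ω = 3140: -50.4 dB, -72.3°

Substitute s = j1000:
Numerator: 10 = 10 + j0
Denominator: (j1000) + 1000 = 1000 + j1000
|N| = √(10² + 0²) ≈ 10, ∠N ≈ 0.00°
|D| = √(1000² + 1000²) ≈ 1414.2, ∠D ≈ 45.00°
|T| = 10 / 1414.2 ≈ 0.0070711
Gain = 20 log₁₀(0.0070711) ≈ -43.01 dB
∠T = 0.00° − 45.00° = -45.00°

Substitute s = j3140:
Numerator: 10 = 10 + j0
Denominator: (j3140) + 1000 = 1000 + j3140
|N| = √(10² + 0²) ≈ 10, ∠N ≈ 0.00°
|D| = √(1000² + 3140²) ≈ 3295.4, ∠D ≈ 72.33°
|T| = 10 / 3295.4 ≈ 0.0030345
Gain = 20 log₁₀(0.0030345) ≈ -50.36 dB
∠T = 0.00° − 72.33° = -72.33°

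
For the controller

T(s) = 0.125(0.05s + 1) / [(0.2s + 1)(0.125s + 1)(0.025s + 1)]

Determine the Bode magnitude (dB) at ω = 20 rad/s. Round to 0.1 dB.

At ω = 20 rad/s:
zero (1 + j20·0.05) = 1 + j1 → |·| ≈ 1.4142, ∠ ≈ 45.00°
pole (1 + j20·0.2) = 1 + j4 → |·| ≈ 4.1231, ∠ ≈ 75.96°
pole (1 + j20·0.125) = 1 + j2.5 → |·| ≈ 2.6926, ∠ ≈ 68.20°
pole (1 + j20·0.025) = 1 + j0.5 → |·| ≈ 1.118, ∠ ≈ 26.57°
|T| = 0.125 · 1.4142 / (4.1231 · 2.6926 · 1.118) ≈ 0.014242
Gain = 20 log₁₀(0.014242) ≈ -36.93 dB

-36.9 dB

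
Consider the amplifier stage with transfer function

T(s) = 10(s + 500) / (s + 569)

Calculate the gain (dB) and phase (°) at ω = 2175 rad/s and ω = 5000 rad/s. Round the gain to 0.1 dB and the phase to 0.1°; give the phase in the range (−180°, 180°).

At s = jω = j2175:
zero (s+500): 500 + j2175 → |·| = √(500²+2175²) = √4980625 ≈ 2231.7, ∠ = arctan(2175/500) ≈ 77.05°
pole (s+569): 569 + j2175 → |·| = √(569²+2175²) = √5054386 ≈ 2248.2, ∠ = arctan(2175/569) ≈ 75.34°
|T| = 10 · 2231.7 / 2248.2 ≈ 9.9266
Gain = 20 log₁₀(9.9266) ≈ 19.94 dB
∠T = 77.05° − 75.34° = 1.71°

At s = jω = j5000:
zero (s+500): 500 + j5000 → |·| = √(500²+5000²) = √25250000 ≈ 5024.9, ∠ = arctan(5000/500) ≈ 84.29°
pole (s+569): 569 + j5000 → |·| = √(569²+5000²) = √25323761 ≈ 5032.3, ∠ = arctan(5000/569) ≈ 83.51°
|T| = 10 · 5024.9 / 5032.3 ≈ 9.9853
Gain = 20 log₁₀(9.9853) ≈ 19.99 dB
∠T = 84.29° − 83.51° = 0.78°

ω = 2175: 19.9 dB, 1.7°; ω = 5000: 20.0 dB, 0.8°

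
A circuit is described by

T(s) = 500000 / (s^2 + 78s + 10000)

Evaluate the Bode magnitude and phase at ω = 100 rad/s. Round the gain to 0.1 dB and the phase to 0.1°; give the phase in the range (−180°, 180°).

At s = jω = j100:
quadratic: (j100)² + 78·j100 + 10000 = 0 + j7800 → |·| ≈ 7800, ∠ ≈ 90.00°
|T| = 500000 / 7800 ≈ 64.103
Gain = 20 log₁₀(64.103) ≈ 36.14 dB
∠T = 0.00° − 90.00° = -90.00°

36.1 dB, -90.0°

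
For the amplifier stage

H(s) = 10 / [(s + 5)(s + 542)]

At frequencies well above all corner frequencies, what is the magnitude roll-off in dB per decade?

Each pole contributes −20 dB/decade at high frequency; each zero contributes +20 dB/decade.
Net: 0 zero(s) − 2 pole(s) → -40 dB/decade.

-40 dB/decade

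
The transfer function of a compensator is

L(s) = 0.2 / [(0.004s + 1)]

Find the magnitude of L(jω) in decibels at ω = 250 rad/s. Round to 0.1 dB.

-17.0 dB

At ω = 250 rad/s:
pole (1 + j250·0.004) = 1 + j1 → |·| ≈ 1.4142, ∠ ≈ 45.00°
|L| = 0.2 · 1 / (1.4142) ≈ 0.14142
Gain = 20 log₁₀(0.14142) ≈ -16.99 dB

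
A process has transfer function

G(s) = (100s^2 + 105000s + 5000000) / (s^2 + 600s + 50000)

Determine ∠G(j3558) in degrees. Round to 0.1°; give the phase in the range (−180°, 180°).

Substitute s = j3558:
Numerator: 100(j3558)^2 + 105000(j3558) + 5000000 = -1260936400 + j373590000
Denominator: (j3558)^2 + 600(j3558) + 50000 = -12609364 + j2134800
|N| = √(1260936400² + 373590000²) ≈ 1.3151e+09, ∠N ≈ 163.50°
|D| = √(12609364² + 2134800²) ≈ 1.2789e+07, ∠D ≈ 170.39°
∠G = 163.50° − 170.39° = -6.89°

-6.9°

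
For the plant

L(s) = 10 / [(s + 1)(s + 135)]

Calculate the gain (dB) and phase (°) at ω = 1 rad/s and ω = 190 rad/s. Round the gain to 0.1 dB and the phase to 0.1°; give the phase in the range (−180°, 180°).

ω = 1: -25.6 dB, -45.4°; ω = 190: -72.9 dB, -144.3°

At s = jω = j1:
pole (s+1): 1 + j1 → |·| = √(1²+1²) = √2 ≈ 1.4142, ∠ = arctan(1/1) ≈ 45.00°
pole (s+135): 135 + j1 → |·| = √(135²+1²) = √18226 ≈ 135, ∠ = arctan(1/135) ≈ 0.42°
|L| = 10 / 190.92 ≈ 0.052378
Gain = 20 log₁₀(0.052378) ≈ -25.62 dB
∠L = 0.00° − 45.42° = -45.42°

At s = jω = j190:
pole (s+1): 1 + j190 → |·| = √(1²+190²) = √36101 ≈ 190, ∠ = arctan(190/1) ≈ 89.70°
pole (s+135): 135 + j190 → |·| = √(135²+190²) = √54325 ≈ 233.08, ∠ = arctan(190/135) ≈ 54.61°
|L| = 10 / 44285 ≈ 0.00022581
Gain = 20 log₁₀(0.00022581) ≈ -72.93 dB
∠L = 0.00° − 144.31° = -144.31°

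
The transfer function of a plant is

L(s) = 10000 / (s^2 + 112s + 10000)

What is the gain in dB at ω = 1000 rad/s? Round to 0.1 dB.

At s = jω = j1000:
quadratic: (j1000)² + 112·j1000 + 10000 = -990000 + j112000 → |·| ≈ 9.9632e+05, ∠ ≈ 173.55°
|L| = 10000 / 9.9632e+05 ≈ 0.010037
Gain = 20 log₁₀(0.010037) ≈ -39.97 dB

-40.0 dB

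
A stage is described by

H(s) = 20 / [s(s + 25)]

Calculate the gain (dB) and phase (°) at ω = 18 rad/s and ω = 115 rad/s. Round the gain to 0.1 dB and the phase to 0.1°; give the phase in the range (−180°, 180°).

At s = jω = j18:
pole (s+25): 25 + j18 → |·| = √(25²+18²) = √949 ≈ 30.806, ∠ = arctan(18/25) ≈ 35.75°
pole at origin: |s| = 18, ∠ = 90.00° (in denominator)
|H| = 20 / 554.51 ≈ 0.036068
Gain = 20 log₁₀(0.036068) ≈ -28.86 dB
∠H = 0.00° − 125.75° = -125.75°

At s = jω = j115:
pole (s+25): 25 + j115 → |·| = √(25²+115²) = √13850 ≈ 117.69, ∠ = arctan(115/25) ≈ 77.74°
pole at origin: |s| = 115, ∠ = 90.00° (in denominator)
|H| = 20 / 13534 ≈ 0.0014778
Gain = 20 log₁₀(0.0014778) ≈ -56.61 dB
∠H = 0.00° − 167.74° = -167.74°

ω = 18: -28.9 dB, -125.8°; ω = 115: -56.6 dB, -167.7°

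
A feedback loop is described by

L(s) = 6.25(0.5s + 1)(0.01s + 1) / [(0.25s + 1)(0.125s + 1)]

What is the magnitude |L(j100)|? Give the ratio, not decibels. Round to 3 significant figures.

At ω = 100 rad/s:
zero (1 + j100·0.5) = 1 + j50 → |·| ≈ 50.01, ∠ ≈ 88.85°
zero (1 + j100·0.01) = 1 + j1 → |·| ≈ 1.4142, ∠ ≈ 45.00°
pole (1 + j100·0.25) = 1 + j25 → |·| ≈ 25.02, ∠ ≈ 87.71°
pole (1 + j100·0.125) = 1 + j12.5 → |·| ≈ 12.54, ∠ ≈ 85.43°
|L| = 6.25 · 50.01 · 1.4142 / (25.02 · 12.54) ≈ 1.4088

1.41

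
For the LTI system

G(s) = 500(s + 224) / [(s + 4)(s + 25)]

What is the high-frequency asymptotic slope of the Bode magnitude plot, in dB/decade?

-20 dB/decade

Each pole contributes −20 dB/decade at high frequency; each zero contributes +20 dB/decade.
Net: 1 zero(s) − 2 pole(s) → -20 dB/decade.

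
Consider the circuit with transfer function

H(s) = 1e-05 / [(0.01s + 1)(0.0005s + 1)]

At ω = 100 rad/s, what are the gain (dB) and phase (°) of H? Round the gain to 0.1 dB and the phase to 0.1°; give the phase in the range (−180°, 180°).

-103.0 dB, -47.9°

At ω = 100 rad/s:
pole (1 + j100·0.01) = 1 + j1 → |·| ≈ 1.4142, ∠ ≈ 45.00°
pole (1 + j100·0.0005) = 1 + j0.05 → |·| ≈ 1.0012, ∠ ≈ 2.86°
|H| = 1e-05 · 1 / (1.4142 · 1.0012) ≈ 7.0627e-06
Gain = 20 log₁₀(7.0627e-06) ≈ -103.02 dB
∠H = (0°) − (45.00° + 2.86°) = -47.86°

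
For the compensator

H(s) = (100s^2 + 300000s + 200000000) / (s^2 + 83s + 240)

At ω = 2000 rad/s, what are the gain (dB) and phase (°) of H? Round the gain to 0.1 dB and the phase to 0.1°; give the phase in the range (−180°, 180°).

Substitute s = j2000:
Numerator: 100(j2000)^2 + 300000(j2000) + 200000000 = -200000000 + j600000000
Denominator: (j2000)^2 + 83(j2000) + 240 = -3999760 + j166000
|N| = √(200000000² + 600000000²) ≈ 6.3246e+08, ∠N ≈ 108.43°
|D| = √(3999760² + 166000²) ≈ 4.0032e+06, ∠D ≈ 177.62°
|H| = 6.3246e+08 / 4.0032e+06 ≈ 157.99
Gain = 20 log₁₀(157.99) ≈ 43.97 dB
∠H = 108.43° − 177.62° = -69.19°

44.0 dB, -69.2°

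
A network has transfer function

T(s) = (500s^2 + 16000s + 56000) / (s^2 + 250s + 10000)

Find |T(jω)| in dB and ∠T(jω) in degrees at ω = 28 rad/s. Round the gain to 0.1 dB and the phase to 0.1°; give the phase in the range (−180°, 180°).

Substitute s = j28:
Numerator: 500(j28)^2 + 16000(j28) + 56000 = -336000 + j448000
Denominator: (j28)^2 + 250(j28) + 10000 = 9216 + j7000
|N| = √(336000² + 448000²) ≈ 5.6e+05, ∠N ≈ 126.87°
|D| = √(9216² + 7000²) ≈ 11573, ∠D ≈ 37.22°
|T| = 5.6e+05 / 11573 ≈ 48.388
Gain = 20 log₁₀(48.388) ≈ 33.69 dB
∠T = 126.87° − 37.22° = 89.65°

33.7 dB, 89.7°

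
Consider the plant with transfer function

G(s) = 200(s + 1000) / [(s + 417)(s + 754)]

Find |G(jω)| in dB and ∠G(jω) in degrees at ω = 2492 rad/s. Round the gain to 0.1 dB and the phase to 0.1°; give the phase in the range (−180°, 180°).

At s = jω = j2492:
zero (s+1000): 1000 + j2492 → |·| = √(1000²+2492²) = √7210064 ≈ 2685.2, ∠ = arctan(2492/1000) ≈ 68.14°
pole (s+417): 417 + j2492 → |·| = √(417²+2492²) = √6383953 ≈ 2526.6, ∠ = arctan(2492/417) ≈ 80.50°
pole (s+754): 754 + j2492 → |·| = √(754²+2492²) = √6778580 ≈ 2603.6, ∠ = arctan(2492/754) ≈ 73.17°
|G| = 200 · 2685.2 / 6.5783e+06 ≈ 0.081638
Gain = 20 log₁₀(0.081638) ≈ -21.76 dB
∠G = 68.14° − 153.67° = -85.53°

-21.8 dB, -85.5°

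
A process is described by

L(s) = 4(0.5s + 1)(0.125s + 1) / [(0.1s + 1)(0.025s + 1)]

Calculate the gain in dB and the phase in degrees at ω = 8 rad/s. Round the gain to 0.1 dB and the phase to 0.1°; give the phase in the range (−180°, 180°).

25.0 dB, 71.0°

At ω = 8 rad/s:
zero (1 + j8·0.5) = 1 + j4 → |·| ≈ 4.1231, ∠ ≈ 75.96°
zero (1 + j8·0.125) = 1 + j1 → |·| ≈ 1.4142, ∠ ≈ 45.00°
pole (1 + j8·0.1) = 1 + j0.8 → |·| ≈ 1.2806, ∠ ≈ 38.66°
pole (1 + j8·0.025) = 1 + j0.2 → |·| ≈ 1.0198, ∠ ≈ 11.31°
|L| = 4 · 4.1231 · 1.4142 / (1.2806 · 1.0198) ≈ 17.859
Gain = 20 log₁₀(17.859) ≈ 25.04 dB
∠L = (75.96° + 45.00°) − (38.66° + 11.31°) = 70.99°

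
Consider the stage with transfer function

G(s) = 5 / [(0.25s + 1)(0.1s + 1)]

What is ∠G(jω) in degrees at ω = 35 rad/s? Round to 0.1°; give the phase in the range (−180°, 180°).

-157.5°

At ω = 35 rad/s:
pole (1 + j35·0.25) = 1 + j8.75 → |·| ≈ 8.807, ∠ ≈ 83.48°
pole (1 + j35·0.1) = 1 + j3.5 → |·| ≈ 3.6401, ∠ ≈ 74.05°
∠G = (0°) − (83.48° + 74.05°) = -157.53°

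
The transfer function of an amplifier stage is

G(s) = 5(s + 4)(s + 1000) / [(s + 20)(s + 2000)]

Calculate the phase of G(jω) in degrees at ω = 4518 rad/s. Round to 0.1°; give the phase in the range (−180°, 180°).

At s = jω = j4518:
zero (s+4): 4 + j4518 → |·| = √(4²+4518²) = √20412340 ≈ 4518, ∠ = arctan(4518/4) ≈ 89.95°
zero (s+1000): 1000 + j4518 → |·| = √(1000²+4518²) = √21412324 ≈ 4627.3, ∠ = arctan(4518/1000) ≈ 77.52°
pole (s+20): 20 + j4518 → |·| = √(20²+4518²) = √20412724 ≈ 4518, ∠ = arctan(4518/20) ≈ 89.75°
pole (s+2000): 2000 + j4518 → |·| = √(2000²+4518²) = √24412324 ≈ 4940.9, ∠ = arctan(4518/2000) ≈ 66.12°
∠G = 167.47° − 155.87° = 11.60°

11.6°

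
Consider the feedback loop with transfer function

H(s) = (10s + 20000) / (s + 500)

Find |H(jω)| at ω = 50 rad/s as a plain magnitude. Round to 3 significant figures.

Substitute s = j50:
Numerator: 10(j50) + 20000 = 20000 + j500
Denominator: (j50) + 500 = 500 + j50
|N| = √(20000² + 500²) ≈ 20006, ∠N ≈ 1.43°
|D| = √(500² + 50²) ≈ 502.49, ∠D ≈ 5.71°
|H| = 20006 / 502.49 ≈ 39.814

39.8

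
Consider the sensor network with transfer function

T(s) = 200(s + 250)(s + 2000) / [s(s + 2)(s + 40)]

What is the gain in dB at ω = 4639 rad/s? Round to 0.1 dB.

At s = jω = j4639:
zero (s+250): 250 + j4639 → |·| = √(250²+4639²) = √21582821 ≈ 4645.7, ∠ = arctan(4639/250) ≈ 86.92°
zero (s+2000): 2000 + j4639 → |·| = √(2000²+4639²) = √25520321 ≈ 5051.8, ∠ = arctan(4639/2000) ≈ 66.68°
pole (s+2): 2 + j4639 → |·| = √(2²+4639²) = √21520325 ≈ 4639, ∠ = arctan(4639/2) ≈ 89.98°
pole (s+40): 40 + j4639 → |·| = √(40²+4639²) = √21521921 ≈ 4639.2, ∠ = arctan(4639/40) ≈ 89.51°
pole at origin: |s| = 4639, ∠ = 90.00° (in denominator)
|T| = 200 · 2.3469e+07 / 9.9837e+10 ≈ 0.047015
Gain = 20 log₁₀(0.047015) ≈ -26.56 dB

-26.6 dB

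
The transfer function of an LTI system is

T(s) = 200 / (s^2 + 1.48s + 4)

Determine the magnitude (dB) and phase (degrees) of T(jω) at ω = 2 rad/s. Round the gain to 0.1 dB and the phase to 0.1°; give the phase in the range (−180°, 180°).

At s = jω = j2:
quadratic: (j2)² + 1.48·j2 + 4 = 0 + j2.96 → |·| ≈ 2.96, ∠ ≈ 90.00°
|T| = 200 / 2.96 ≈ 67.568
Gain = 20 log₁₀(67.568) ≈ 36.59 dB
∠T = 0.00° − 90.00° = -90.00°

36.6 dB, -90.0°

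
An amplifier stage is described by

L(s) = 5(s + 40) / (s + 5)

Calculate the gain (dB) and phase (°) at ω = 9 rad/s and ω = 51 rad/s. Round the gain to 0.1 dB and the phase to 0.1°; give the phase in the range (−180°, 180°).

ω = 9: 26.0 dB, -48.3°; ω = 51: 16.0 dB, -32.5°

At s = jω = j9:
zero (s+40): 40 + j9 → |·| = √(40²+9²) = √1681 ≈ 41, ∠ = arctan(9/40) ≈ 12.68°
pole (s+5): 5 + j9 → |·| = √(5²+9²) = √106 ≈ 10.296, ∠ = arctan(9/5) ≈ 60.95°
|L| = 5 · 41 / 10.296 ≈ 19.911
Gain = 20 log₁₀(19.911) ≈ 25.98 dB
∠L = 12.68° − 60.95° = -48.27°

At s = jω = j51:
zero (s+40): 40 + j51 → |·| = √(40²+51²) = √4201 ≈ 64.815, ∠ = arctan(51/40) ≈ 51.89°
pole (s+5): 5 + j51 → |·| = √(5²+51²) = √2626 ≈ 51.245, ∠ = arctan(51/5) ≈ 84.40°
|L| = 5 · 64.815 / 51.245 ≈ 6.324
Gain = 20 log₁₀(6.324) ≈ 16.02 dB
∠L = 51.89° − 84.40° = -32.51°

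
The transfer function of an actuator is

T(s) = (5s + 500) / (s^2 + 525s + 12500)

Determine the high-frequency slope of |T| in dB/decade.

-20 dB/decade

Each pole contributes −20 dB/decade at high frequency; each zero contributes +20 dB/decade.
Net: 1 zero(s) − 2 pole(s) → -20 dB/decade.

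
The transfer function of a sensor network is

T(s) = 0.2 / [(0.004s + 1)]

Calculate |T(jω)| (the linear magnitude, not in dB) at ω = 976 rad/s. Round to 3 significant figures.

At ω = 976 rad/s:
pole (1 + j976·0.004) = 1 + j3.904 → |·| ≈ 4.03, ∠ ≈ 75.63°
|T| = 0.2 · 1 / (4.03) ≈ 0.049628

0.0496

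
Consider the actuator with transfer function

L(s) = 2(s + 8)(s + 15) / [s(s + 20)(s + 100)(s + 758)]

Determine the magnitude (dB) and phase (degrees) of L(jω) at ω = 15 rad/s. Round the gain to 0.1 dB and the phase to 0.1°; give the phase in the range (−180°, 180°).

-92.0 dB, -29.6°

At s = jω = j15:
zero (s+8): 8 + j15 → |·| = √(8²+15²) = √289 ≈ 17, ∠ = arctan(15/8) ≈ 61.93°
zero (s+15): 15 + j15 → |·| = √(15²+15²) = √450 ≈ 21.213, ∠ = arctan(15/15) ≈ 45.00°
pole (s+20): 20 + j15 → |·| = √(20²+15²) = √625 ≈ 25, ∠ = arctan(15/20) ≈ 36.87°
pole (s+100): 100 + j15 → |·| = √(100²+15²) = √10225 ≈ 101.12, ∠ = arctan(15/100) ≈ 8.53°
pole (s+758): 758 + j15 → |·| = √(758²+15²) = √574789 ≈ 758.15, ∠ = arctan(15/758) ≈ 1.13°
pole at origin: |s| = 15, ∠ = 90.00° (in denominator)
|L| = 2 · 360.62 / 2.8749e+07 ≈ 2.5087e-05
Gain = 20 log₁₀(2.5087e-05) ≈ -92.01 dB
∠L = 106.93° − 136.53° = -29.60°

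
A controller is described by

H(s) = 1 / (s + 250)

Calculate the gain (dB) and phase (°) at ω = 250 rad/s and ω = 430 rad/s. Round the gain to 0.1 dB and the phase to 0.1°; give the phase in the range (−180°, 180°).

ω = 250: -51.0 dB, -45.0°; ω = 430: -53.9 dB, -59.8°

Substitute s = j250:
Numerator: 1 = 1 + j0
Denominator: (j250) + 250 = 250 + j250
|N| = √(1² + 0²) ≈ 1, ∠N ≈ 0.00°
|D| = √(250² + 250²) ≈ 353.55, ∠D ≈ 45.00°
|H| = 1 / 353.55 ≈ 0.0028285
Gain = 20 log₁₀(0.0028285) ≈ -50.97 dB
∠H = 0.00° − 45.00° = -45.00°

Substitute s = j430:
Numerator: 1 = 1 + j0
Denominator: (j430) + 250 = 250 + j430
|N| = √(1² + 0²) ≈ 1, ∠N ≈ 0.00°
|D| = √(250² + 430²) ≈ 497.39, ∠D ≈ 59.83°
|H| = 1 / 497.39 ≈ 0.0020105
Gain = 20 log₁₀(0.0020105) ≈ -53.93 dB
∠H = 0.00° − 59.83° = -59.83°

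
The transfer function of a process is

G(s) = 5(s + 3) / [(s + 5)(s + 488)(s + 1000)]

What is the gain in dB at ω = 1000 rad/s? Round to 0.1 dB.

-110.0 dB

At s = jω = j1000:
zero (s+3): 3 + j1000 → |·| = √(3²+1000²) = √1000009 ≈ 1000, ∠ = arctan(1000/3) ≈ 89.83°
pole (s+5): 5 + j1000 → |·| = √(5²+1000²) = √1000025 ≈ 1000, ∠ = arctan(1000/5) ≈ 89.71°
pole (s+488): 488 + j1000 → |·| = √(488²+1000²) = √1238144 ≈ 1112.7, ∠ = arctan(1000/488) ≈ 63.99°
pole (s+1000): 1000 + j1000 → |·| = √(1000²+1000²) = √2000000 ≈ 1414.2, ∠ = arctan(1000/1000) ≈ 45.00°
|G| = 5 · 1000 / 1.5736e+09 ≈ 3.1774e-06
Gain = 20 log₁₀(3.1774e-06) ≈ -109.96 dB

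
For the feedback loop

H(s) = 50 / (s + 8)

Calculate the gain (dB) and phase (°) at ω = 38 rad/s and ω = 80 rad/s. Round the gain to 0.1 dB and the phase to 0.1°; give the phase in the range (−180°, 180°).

At s = jω = j38:
pole (s+8): 8 + j38 → |·| = √(8²+38²) = √1508 ≈ 38.833, ∠ = arctan(38/8) ≈ 78.11°
|H| = 50 / 38.833 ≈ 1.2876
Gain = 20 log₁₀(1.2876) ≈ 2.20 dB
∠H = 0.00° − 78.11° = -78.11°

At s = jω = j80:
pole (s+8): 8 + j80 → |·| = √(8²+80²) = √6464 ≈ 80.399, ∠ = arctan(80/8) ≈ 84.29°
|H| = 50 / 80.399 ≈ 0.6219
Gain = 20 log₁₀(0.6219) ≈ -4.13 dB
∠H = 0.00° − 84.29° = -84.29°

ω = 38: 2.2 dB, -78.1°; ω = 80: -4.1 dB, -84.3°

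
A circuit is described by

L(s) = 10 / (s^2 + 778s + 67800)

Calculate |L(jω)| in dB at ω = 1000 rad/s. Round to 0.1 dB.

Substitute s = j1000:
Numerator: 10 = 10 + j0
Denominator: (j1000)^2 + 778(j1000) + 67800 = -932200 + j778000
|N| = √(10² + 0²) ≈ 10, ∠N ≈ 0.00°
|D| = √(932200² + 778000²) ≈ 1.2142e+06, ∠D ≈ 140.15°
|L| = 10 / 1.2142e+06 ≈ 8.2359e-06
Gain = 20 log₁₀(8.2359e-06) ≈ -101.69 dB

-101.7 dB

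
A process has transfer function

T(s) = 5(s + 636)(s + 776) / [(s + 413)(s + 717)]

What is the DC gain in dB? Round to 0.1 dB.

T(0) = 5·636·776 / (413·717) ≈ 8.3334
20 log₁₀(8.3334) ≈ 18.42 dB

18.4 dB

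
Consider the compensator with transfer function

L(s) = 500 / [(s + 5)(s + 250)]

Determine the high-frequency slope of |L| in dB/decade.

-40 dB/decade

Each pole contributes −20 dB/decade at high frequency; each zero contributes +20 dB/decade.
Net: 0 zero(s) − 2 pole(s) → -40 dB/decade.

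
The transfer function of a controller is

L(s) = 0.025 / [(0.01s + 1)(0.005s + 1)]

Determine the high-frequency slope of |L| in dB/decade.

Each pole contributes −20 dB/decade at high frequency; each zero contributes +20 dB/decade.
Net: 0 zero(s) − 2 pole(s) → -40 dB/decade.

-40 dB/decade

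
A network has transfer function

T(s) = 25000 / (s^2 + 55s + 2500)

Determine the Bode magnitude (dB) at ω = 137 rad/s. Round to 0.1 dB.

2.9 dB

At s = jω = j137:
quadratic: (j137)² + 55·j137 + 2500 = -16269 + j7535 → |·| ≈ 17929, ∠ ≈ 155.15°
|T| = 25000 / 17929 ≈ 1.3944
Gain = 20 log₁₀(1.3944) ≈ 2.89 dB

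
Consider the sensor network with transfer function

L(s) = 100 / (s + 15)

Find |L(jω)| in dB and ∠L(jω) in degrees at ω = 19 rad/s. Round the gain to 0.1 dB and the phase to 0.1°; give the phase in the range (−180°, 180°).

Substitute s = j19:
Numerator: 100 = 100 + j0
Denominator: (j19) + 15 = 15 + j19
|N| = √(100² + 0²) ≈ 100, ∠N ≈ 0.00°
|D| = √(15² + 19²) ≈ 24.207, ∠D ≈ 51.71°
|L| = 100 / 24.207 ≈ 4.131
Gain = 20 log₁₀(4.131) ≈ 12.32 dB
∠L = 0.00° − 51.71° = -51.71°

12.3 dB, -51.7°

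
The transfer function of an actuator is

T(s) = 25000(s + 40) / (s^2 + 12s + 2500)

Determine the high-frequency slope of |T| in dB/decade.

Each pole contributes −20 dB/decade at high frequency; each zero contributes +20 dB/decade.
Net: 1 zero(s) − 2 pole(s) → -20 dB/decade.

-20 dB/decade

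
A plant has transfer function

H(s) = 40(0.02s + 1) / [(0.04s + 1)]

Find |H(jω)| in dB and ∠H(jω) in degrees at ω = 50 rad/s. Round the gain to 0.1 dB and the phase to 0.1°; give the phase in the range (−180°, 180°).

28.1 dB, -18.4°

At ω = 50 rad/s:
zero (1 + j50·0.02) = 1 + j1 → |·| ≈ 1.4142, ∠ ≈ 45.00°
pole (1 + j50·0.04) = 1 + j2 → |·| ≈ 2.2361, ∠ ≈ 63.43°
|H| = 40 · 1.4142 / (2.2361) ≈ 25.298
Gain = 20 log₁₀(25.298) ≈ 28.06 dB
∠H = (45.00°) − (63.43°) = -18.43°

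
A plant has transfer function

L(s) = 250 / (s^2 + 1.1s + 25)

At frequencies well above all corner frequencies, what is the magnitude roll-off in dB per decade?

Each pole contributes −20 dB/decade at high frequency; each zero contributes +20 dB/decade.
Net: 0 zero(s) − 2 pole(s) → -40 dB/decade.

-40 dB/decade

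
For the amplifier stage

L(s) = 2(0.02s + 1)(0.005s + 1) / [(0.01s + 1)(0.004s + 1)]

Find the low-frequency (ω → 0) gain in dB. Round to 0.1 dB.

6.0 dB

L(0) = 2 · 1 / 1 = 2
20 log₁₀(2) ≈ 6.02 dB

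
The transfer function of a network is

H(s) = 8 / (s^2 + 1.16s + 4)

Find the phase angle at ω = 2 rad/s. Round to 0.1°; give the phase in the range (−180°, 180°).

At s = jω = j2:
quadratic: (j2)² + 1.16·j2 + 4 = 0 + j2.32 → |·| ≈ 2.32, ∠ ≈ 90.00°
∠H = 0.00° − 90.00° = -90.00°

-90.0°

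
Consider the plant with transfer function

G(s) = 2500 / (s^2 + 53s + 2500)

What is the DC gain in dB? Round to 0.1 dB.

0.0 dB

G(0) = 2500 / 2500 = 1
20 log₁₀(1) ≈ 0.00 dB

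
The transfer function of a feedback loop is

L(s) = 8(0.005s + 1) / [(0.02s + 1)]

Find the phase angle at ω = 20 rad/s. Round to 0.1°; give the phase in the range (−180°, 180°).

-16.1°

At ω = 20 rad/s:
zero (1 + j20·0.005) = 1 + j0.1 → |·| ≈ 1.005, ∠ ≈ 5.71°
pole (1 + j20·0.02) = 1 + j0.4 → |·| ≈ 1.077, ∠ ≈ 21.80°
∠L = (5.71°) − (21.80°) = -16.09°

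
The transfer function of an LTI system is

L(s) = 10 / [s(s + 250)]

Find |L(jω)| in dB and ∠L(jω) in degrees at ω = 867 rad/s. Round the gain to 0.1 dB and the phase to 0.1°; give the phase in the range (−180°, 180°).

At s = jω = j867:
pole (s+250): 250 + j867 → |·| = √(250²+867²) = √814189 ≈ 902.32, ∠ = arctan(867/250) ≈ 73.92°
pole at origin: |s| = 867, ∠ = 90.00° (in denominator)
|L| = 10 / 7.8231e+05 ≈ 1.2783e-05
Gain = 20 log₁₀(1.2783e-05) ≈ -97.87 dB
∠L = 0.00° − 163.92° = -163.92°

-97.9 dB, -163.9°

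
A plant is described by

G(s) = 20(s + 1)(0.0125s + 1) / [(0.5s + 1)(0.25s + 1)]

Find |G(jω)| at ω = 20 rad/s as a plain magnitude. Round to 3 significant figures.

At ω = 20 rad/s:
zero (1 + j20·1) = 1 + j20 → |·| ≈ 20.025, ∠ ≈ 87.14°
zero (1 + j20·0.0125) = 1 + j0.25 → |·| ≈ 1.0308, ∠ ≈ 14.04°
pole (1 + j20·0.5) = 1 + j10 → |·| ≈ 10.05, ∠ ≈ 84.29°
pole (1 + j20·0.25) = 1 + j5 → |·| ≈ 5.099, ∠ ≈ 78.69°
|G| = 20 · 20.025 · 1.0308 / (10.05 · 5.099) ≈ 8.0561

8.06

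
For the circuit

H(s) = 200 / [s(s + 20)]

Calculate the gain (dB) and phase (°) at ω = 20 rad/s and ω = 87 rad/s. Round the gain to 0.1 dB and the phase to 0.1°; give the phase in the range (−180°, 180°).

ω = 20: -9.0 dB, -135.0°; ω = 87: -31.8 dB, -167.1°

At s = jω = j20:
pole (s+20): 20 + j20 → |·| = √(20²+20²) = √800 ≈ 28.284, ∠ = arctan(20/20) ≈ 45.00°
pole at origin: |s| = 20, ∠ = 90.00° (in denominator)
|H| = 200 / 565.68 ≈ 0.35356
Gain = 20 log₁₀(0.35356) ≈ -9.03 dB
∠H = 0.00° − 135.00° = -135.00°

At s = jω = j87:
pole (s+20): 20 + j87 → |·| = √(20²+87²) = √7969 ≈ 89.269, ∠ = arctan(87/20) ≈ 77.05°
pole at origin: |s| = 87, ∠ = 90.00° (in denominator)
|H| = 200 / 7766.4 ≈ 0.025752
Gain = 20 log₁₀(0.025752) ≈ -31.78 dB
∠H = 0.00° − 167.05° = -167.05°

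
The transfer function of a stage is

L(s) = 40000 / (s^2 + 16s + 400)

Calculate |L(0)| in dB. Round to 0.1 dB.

40.0 dB

L(0) = 40000 / 400 = 100
20 log₁₀(100) ≈ 40.00 dB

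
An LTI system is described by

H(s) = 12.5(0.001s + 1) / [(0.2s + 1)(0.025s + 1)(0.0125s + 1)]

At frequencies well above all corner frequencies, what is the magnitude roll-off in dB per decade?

-40 dB/decade

Each pole contributes −20 dB/decade at high frequency; each zero contributes +20 dB/decade.
Net: 1 zero(s) − 3 pole(s) → -40 dB/decade.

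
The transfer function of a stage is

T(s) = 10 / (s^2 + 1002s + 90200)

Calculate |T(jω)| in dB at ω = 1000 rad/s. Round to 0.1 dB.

Substitute s = j1000:
Numerator: 10 = 10 + j0
Denominator: (j1000)^2 + 1002(j1000) + 90200 = -909800 + j1002000
|N| = √(10² + 0²) ≈ 10, ∠N ≈ 0.00°
|D| = √(909800² + 1002000²) ≈ 1.3534e+06, ∠D ≈ 132.24°
|T| = 10 / 1.3534e+06 ≈ 7.3888e-06
Gain = 20 log₁₀(7.3888e-06) ≈ -102.63 dB

-102.6 dB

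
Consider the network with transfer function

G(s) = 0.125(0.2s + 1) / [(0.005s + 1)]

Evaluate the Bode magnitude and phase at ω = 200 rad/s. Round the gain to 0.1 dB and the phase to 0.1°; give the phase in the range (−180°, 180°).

At ω = 200 rad/s:
zero (1 + j200·0.2) = 1 + j40 → |·| ≈ 40.012, ∠ ≈ 88.57°
pole (1 + j200·0.005) = 1 + j1 → |·| ≈ 1.4142, ∠ ≈ 45.00°
|G| = 0.125 · 40.012 / (1.4142) ≈ 3.5366
Gain = 20 log₁₀(3.5366) ≈ 10.97 dB
∠G = (88.57°) − (45.00°) = 43.57°

11.0 dB, 43.6°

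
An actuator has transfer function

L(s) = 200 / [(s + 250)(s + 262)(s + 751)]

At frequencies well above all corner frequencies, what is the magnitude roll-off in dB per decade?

Each pole contributes −20 dB/decade at high frequency; each zero contributes +20 dB/decade.
Net: 0 zero(s) − 3 pole(s) → -60 dB/decade.

-60 dB/decade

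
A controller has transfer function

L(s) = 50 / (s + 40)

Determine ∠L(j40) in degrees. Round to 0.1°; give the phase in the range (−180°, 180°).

Substitute s = j40:
Numerator: 50 = 50 + j0
Denominator: (j40) + 40 = 40 + j40
|N| = √(50² + 0²) ≈ 50, ∠N ≈ 0.00°
|D| = √(40² + 40²) ≈ 56.569, ∠D ≈ 45.00°
∠L = 0.00° − 45.00° = -45.00°

-45.0°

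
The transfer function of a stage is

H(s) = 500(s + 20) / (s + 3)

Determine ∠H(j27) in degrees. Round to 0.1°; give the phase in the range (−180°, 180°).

At s = jω = j27:
zero (s+20): 20 + j27 → |·| = √(20²+27²) = √1129 ≈ 33.601, ∠ = arctan(27/20) ≈ 53.47°
pole (s+3): 3 + j27 → |·| = √(3²+27²) = √738 ≈ 27.166, ∠ = arctan(27/3) ≈ 83.66°
∠H = 53.47° − 83.66° = -30.19°

-30.2°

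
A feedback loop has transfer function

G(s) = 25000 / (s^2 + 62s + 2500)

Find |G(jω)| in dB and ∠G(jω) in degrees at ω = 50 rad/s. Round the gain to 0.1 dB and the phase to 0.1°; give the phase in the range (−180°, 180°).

At s = jω = j50:
quadratic: (j50)² + 62·j50 + 2500 = 0 + j3100 → |·| ≈ 3100, ∠ ≈ 90.00°
|G| = 25000 / 3100 ≈ 8.0645
Gain = 20 log₁₀(8.0645) ≈ 18.13 dB
∠G = 0.00° − 90.00° = -90.00°

18.1 dB, -90.0°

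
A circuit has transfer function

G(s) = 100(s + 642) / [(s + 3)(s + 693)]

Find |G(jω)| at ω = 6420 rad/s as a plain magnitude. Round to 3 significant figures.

0.0156

At s = jω = j6420:
zero (s+642): 642 + j6420 → |·| = √(642²+6420²) = √41628564 ≈ 6452, ∠ = arctan(6420/642) ≈ 84.29°
pole (s+3): 3 + j6420 → |·| = √(3²+6420²) = √41216409 ≈ 6420, ∠ = arctan(6420/3) ≈ 89.97°
pole (s+693): 693 + j6420 → |·| = √(693²+6420²) = √41696649 ≈ 6457.3, ∠ = arctan(6420/693) ≈ 83.84°
|G| = 100 · 6452 / 4.1456e+07 ≈ 0.015563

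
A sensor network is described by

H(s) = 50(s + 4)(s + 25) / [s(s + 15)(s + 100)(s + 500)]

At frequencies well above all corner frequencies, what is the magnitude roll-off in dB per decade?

Each pole contributes −20 dB/decade at high frequency; each zero contributes +20 dB/decade.
Net: 2 zero(s) − 4 pole(s) → -40 dB/decade.

-40 dB/decade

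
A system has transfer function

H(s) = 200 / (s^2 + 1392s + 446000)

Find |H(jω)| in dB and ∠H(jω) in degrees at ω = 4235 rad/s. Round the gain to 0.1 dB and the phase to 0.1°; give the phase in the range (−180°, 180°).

Substitute s = j4235:
Numerator: 200 = 200 + j0
Denominator: (j4235)^2 + 1392(j4235) + 446000 = -17489225 + j5895120
|N| = √(200² + 0²) ≈ 200, ∠N ≈ 0.00°
|D| = √(17489225² + 5895120²) ≈ 1.8456e+07, ∠D ≈ 161.37°
|H| = 200 / 1.8456e+07 ≈ 1.0837e-05
Gain = 20 log₁₀(1.0837e-05) ≈ -99.30 dB
∠H = 0.00° − 161.37° = -161.37°

-99.3 dB, -161.4°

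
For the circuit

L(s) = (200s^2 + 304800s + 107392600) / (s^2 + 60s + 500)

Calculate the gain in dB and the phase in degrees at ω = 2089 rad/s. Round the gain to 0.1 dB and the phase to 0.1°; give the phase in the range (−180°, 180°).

Substitute s = j2089:
Numerator: 200(j2089)^2 + 304800(j2089) + 107392600 = -765391600 + j636727200
Denominator: (j2089)^2 + 60(j2089) + 500 = -4363421 + j125340
|N| = √(765391600² + 636727200²) ≈ 9.9561e+08, ∠N ≈ 140.24°
|D| = √(4363421² + 125340²) ≈ 4.3652e+06, ∠D ≈ 178.35°
|L| = 9.9561e+08 / 4.3652e+06 ≈ 228.08
Gain = 20 log₁₀(228.08) ≈ 47.16 dB
∠L = 140.24° − 178.35° = -38.11°

47.2 dB, -38.1°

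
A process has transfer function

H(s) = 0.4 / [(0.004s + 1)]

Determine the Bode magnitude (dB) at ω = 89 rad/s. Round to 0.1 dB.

-8.5 dB

At ω = 89 rad/s:
pole (1 + j89·0.004) = 1 + j0.356 → |·| ≈ 1.0615, ∠ ≈ 19.60°
|H| = 0.4 · 1 / (1.0615) ≈ 0.37683
Gain = 20 log₁₀(0.37683) ≈ -8.48 dB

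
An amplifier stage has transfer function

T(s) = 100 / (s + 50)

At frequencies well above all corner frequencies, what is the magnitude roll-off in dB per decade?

-20 dB/decade

Each pole contributes −20 dB/decade at high frequency; each zero contributes +20 dB/decade.
Net: 0 zero(s) − 1 pole(s) → -20 dB/decade.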